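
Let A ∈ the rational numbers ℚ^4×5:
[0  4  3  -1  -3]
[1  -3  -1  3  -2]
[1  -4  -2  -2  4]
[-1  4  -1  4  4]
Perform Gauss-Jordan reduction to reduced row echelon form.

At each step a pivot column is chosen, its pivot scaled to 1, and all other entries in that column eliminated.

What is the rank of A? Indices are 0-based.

[1] R0 <-> R1
[1] R0 /= 1  ⇒  (1, -3, -1, 3, -2)
     R2 -= 1·R0  ⇒  (0, -1, -1, -5, 6)
     R3 -= -1·R0  ⇒  (0, 1, -2, 7, 2)
[2] R1 /= 4  ⇒  (0, 1, 3/4, -1/4, -3/4)
     R0 -= -3·R1  ⇒  (1, 0, 5/4, 9/4, -17/4)
     R2 -= -1·R1  ⇒  (0, 0, -1/4, -21/4, 21/4)
     R3 -= 1·R1  ⇒  (0, 0, -11/4, 29/4, 11/4)
[3] R2 /= -1/4  ⇒  (0, 0, 1, 21, -21)
     R0 -= 5/4·R2  ⇒  (1, 0, 0, -24, 22)
     R1 -= 3/4·R2  ⇒  (0, 1, 0, -16, 15)
     R3 -= -11/4·R2  ⇒  (0, 0, 0, 65, -55)
[4] R3 /= 65  ⇒  (0, 0, 0, 1, -11/13)
     R0 -= -24·R3  ⇒  (1, 0, 0, 0, 22/13)
     R1 -= -16·R3  ⇒  (0, 1, 0, 0, 19/13)
     R2 -= 21·R3  ⇒  (0, 0, 1, 0, -42/13)

rank = 4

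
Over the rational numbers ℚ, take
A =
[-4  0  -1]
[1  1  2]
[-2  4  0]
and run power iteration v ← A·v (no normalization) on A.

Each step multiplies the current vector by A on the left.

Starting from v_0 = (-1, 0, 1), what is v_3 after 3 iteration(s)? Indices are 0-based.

v_0 = (-1, 0, 1).
v_1 = A·v_0 = (3, 1, 2).
v_2 = A·v_1 = (-14, 8, -2).
v_3 = A·v_2 = (58, -10, 60).

v_3 = (58, -10, 60)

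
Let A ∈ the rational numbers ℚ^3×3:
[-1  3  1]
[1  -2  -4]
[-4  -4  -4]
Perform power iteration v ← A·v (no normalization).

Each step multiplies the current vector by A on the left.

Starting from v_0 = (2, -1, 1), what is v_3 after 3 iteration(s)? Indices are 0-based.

v_0 = (2, -1, 1).
v_1 = A·v_0 = (-4, 0, -8).
v_2 = A·v_1 = (-4, 28, 48).
v_3 = A·v_2 = (136, -252, -288).

v_3 = (136, -252, -288)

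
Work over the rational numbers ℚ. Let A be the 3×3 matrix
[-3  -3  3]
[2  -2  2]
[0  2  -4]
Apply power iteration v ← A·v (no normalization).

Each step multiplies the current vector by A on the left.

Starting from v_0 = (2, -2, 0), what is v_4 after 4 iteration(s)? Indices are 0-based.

v_4 = (-1476, 120, 784)

v_0 = (2, -2, 0).
v_1 = A·v_0 = (0, 8, -4).
v_2 = A·v_1 = (-36, -24, 32).
v_3 = A·v_2 = (276, 40, -176).
v_4 = A·v_3 = (-1476, 120, 784).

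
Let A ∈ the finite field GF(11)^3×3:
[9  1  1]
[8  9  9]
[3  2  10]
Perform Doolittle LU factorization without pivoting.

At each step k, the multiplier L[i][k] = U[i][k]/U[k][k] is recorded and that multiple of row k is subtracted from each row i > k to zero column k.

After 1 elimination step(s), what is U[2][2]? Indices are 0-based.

k=0: U[0][0]=9
  eliminate (1,0): mult=7, new row 1: (0, 2, 2); set L[1][0]=7
  eliminate (2,0): mult=4, new row 2: (0, 9, 6); set L[2][0]=4

U[2][2] = 6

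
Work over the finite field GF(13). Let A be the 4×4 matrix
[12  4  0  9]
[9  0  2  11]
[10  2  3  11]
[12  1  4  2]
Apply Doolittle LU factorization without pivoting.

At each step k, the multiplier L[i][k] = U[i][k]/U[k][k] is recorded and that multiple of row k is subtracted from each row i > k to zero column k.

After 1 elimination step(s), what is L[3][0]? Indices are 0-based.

k=0: U[0][0]=12
  eliminate (1,0): mult=4, new row 1: (0, 10, 2, 1); set L[1][0]=4
  eliminate (2,0): mult=3, new row 2: (0, 3, 3, 10); set L[2][0]=3
  eliminate (3,0): mult=1, new row 3: (0, 10, 4, 6); set L[3][0]=1

L[3][0] = 1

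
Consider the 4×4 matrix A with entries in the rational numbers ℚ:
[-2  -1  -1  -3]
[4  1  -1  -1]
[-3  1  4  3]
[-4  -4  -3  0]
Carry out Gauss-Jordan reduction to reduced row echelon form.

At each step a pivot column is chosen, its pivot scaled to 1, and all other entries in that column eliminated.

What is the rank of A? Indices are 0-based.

step 1: normalize row 0 (÷-2) = (1, 1/2, 1/2, 3/2)
  row 1: subtract 4×row0 = (0, -1, -3, -7)
  row 2: subtract -3×row0 = (0, 5/2, 11/2, 15/2)
  row 3: subtract -4×row0 = (0, -2, -1, 6)
step 2: normalize row 1 (÷-1) = (0, 1, 3, 7)
  row 0: subtract 1/2×row1 = (1, 0, -1, -2)
  row 2: subtract 5/2×row1 = (0, 0, -2, -10)
  row 3: subtract -2×row1 = (0, 0, 5, 20)
step 3: normalize row 2 (÷-2) = (0, 0, 1, 5)
  row 0: subtract -1×row2 = (1, 0, 0, 3)
  row 1: subtract 3×row2 = (0, 1, 0, -8)
  row 3: subtract 5×row2 = (0, 0, 0, -5)
step 4: normalize row 3 (÷-5) = (0, 0, 0, 1)
  row 0: subtract 3×row3 = (1, 0, 0, 0)
  row 1: subtract -8×row3 = (0, 1, 0, 0)
  row 2: subtract 5×row3 = (0, 0, 1, 0)

rank = 4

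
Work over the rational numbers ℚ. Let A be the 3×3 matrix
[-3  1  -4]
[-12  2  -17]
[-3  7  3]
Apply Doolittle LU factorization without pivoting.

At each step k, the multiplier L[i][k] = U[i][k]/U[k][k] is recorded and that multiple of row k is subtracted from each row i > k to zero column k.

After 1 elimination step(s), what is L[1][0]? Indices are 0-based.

[col 0] pivot -3
  R1 -= 4*R0 → (0, -2, -1)  (L[1][0] := 4)
  R2 -= 1*R0 → (0, 6, 7)  (L[2][0] := 1)

L[1][0] = 4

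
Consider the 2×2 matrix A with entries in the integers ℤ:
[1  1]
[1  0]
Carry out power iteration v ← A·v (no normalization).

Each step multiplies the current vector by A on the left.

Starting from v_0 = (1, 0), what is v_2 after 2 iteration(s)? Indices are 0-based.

v_2 = (2, 1)

v_0 = (1, 0).
v_1 = A·v_0 = (1, 1).
v_2 = A·v_1 = (2, 1).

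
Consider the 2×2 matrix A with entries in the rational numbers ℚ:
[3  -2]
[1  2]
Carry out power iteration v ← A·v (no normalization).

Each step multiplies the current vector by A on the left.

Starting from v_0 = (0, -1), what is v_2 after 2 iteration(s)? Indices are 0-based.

v_2 = (10, -2)

v_0 = (0, -1).
v_1 = A·v_0 = (2, -2).
v_2 = A·v_1 = (10, -2).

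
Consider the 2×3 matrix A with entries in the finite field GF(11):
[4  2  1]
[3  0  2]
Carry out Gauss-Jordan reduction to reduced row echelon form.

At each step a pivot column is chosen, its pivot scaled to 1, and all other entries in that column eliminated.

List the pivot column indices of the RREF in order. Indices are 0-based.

step 1: normalize row 0 (÷4) = (1, 6, 3)
  row 1: subtract 3×row0 = (0, 4, 4)
step 2: normalize row 1 (÷4) = (0, 1, 1)
  row 0: subtract 6×row1 = (1, 0, 8)

pivot columns: 0, 1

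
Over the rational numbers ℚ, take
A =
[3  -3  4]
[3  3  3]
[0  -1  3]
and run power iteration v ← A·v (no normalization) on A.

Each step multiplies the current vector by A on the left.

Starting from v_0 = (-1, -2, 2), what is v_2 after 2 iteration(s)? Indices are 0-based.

v_0 = (-1, -2, 2).
v_1 = A·v_0 = (11, -3, 8).
v_2 = A·v_1 = (74, 48, 27).

v_2 = (74, 48, 27)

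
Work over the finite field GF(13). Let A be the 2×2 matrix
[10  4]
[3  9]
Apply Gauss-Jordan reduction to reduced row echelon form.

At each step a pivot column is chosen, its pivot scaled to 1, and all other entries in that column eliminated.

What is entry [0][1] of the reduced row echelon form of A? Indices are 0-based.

step 1: normalize row 0 (÷10) = (1, 3)
  row 1: subtract 3×row0 = (0, 0)
skip col 1 (zero from row 1)

M[0][1] = 3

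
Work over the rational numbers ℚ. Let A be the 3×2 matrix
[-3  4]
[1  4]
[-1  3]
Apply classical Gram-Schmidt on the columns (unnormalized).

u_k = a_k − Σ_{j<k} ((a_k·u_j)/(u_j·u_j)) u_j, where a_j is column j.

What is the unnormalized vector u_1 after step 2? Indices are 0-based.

u_1 = (1, 5, 2)

Step 1: u_0 = a_0 = (-3, 1, -1).
Step 2: u_1 = a_1 − (-1)·u_0 = (1, 5, 2).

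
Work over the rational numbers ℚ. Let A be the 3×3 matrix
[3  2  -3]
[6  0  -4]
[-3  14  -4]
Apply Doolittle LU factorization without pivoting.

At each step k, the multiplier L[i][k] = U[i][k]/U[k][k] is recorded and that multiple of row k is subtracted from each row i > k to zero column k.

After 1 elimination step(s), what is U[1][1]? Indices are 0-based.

[col 0] pivot 3
  R1 -= 2*R0 → (0, -4, 2)  (L[1][0] := 2)
  R2 -= -1*R0 → (0, 16, -7)  (L[2][0] := -1)

U[1][1] = -4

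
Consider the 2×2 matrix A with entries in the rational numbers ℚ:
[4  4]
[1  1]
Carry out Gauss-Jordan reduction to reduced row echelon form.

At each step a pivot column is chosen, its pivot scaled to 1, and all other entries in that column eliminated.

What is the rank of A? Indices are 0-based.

rank = 1

pivot(0,0)=4: scale R0 → (1, 1)
  clear (1,0): R1 −= (1)R0 → (0, 0)
col 1: no nonzero at/below row 1; advance.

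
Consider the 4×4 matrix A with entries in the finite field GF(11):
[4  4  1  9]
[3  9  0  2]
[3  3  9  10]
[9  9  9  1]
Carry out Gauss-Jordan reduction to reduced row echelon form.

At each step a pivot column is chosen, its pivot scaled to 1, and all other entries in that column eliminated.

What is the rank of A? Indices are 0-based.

rank = 4

pivot(0,0)=4: scale R0 → (1, 1, 3, 5)
  clear (1,0): R1 −= (3)R0 → (0, 6, 2, 9)
  clear (2,0): R2 −= (3)R0 → (0, 0, 0, 6)
  clear (3,0): R3 −= (9)R0 → (0, 0, 4, 0)
pivot(1,1)=6: scale R1 → (0, 1, 4, 7)
  clear (0,1): R0 −= (1)R1 → (1, 0, 10, 9)
pivot(2,2): swap R2↔R3
pivot(2,2)=4: scale R2 → (0, 0, 1, 0)
  clear (0,2): R0 −= (10)R2 → (1, 0, 0, 9)
  clear (1,2): R1 −= (4)R2 → (0, 1, 0, 7)
pivot(3,3)=6: scale R3 → (0, 0, 0, 1)
  clear (0,3): R0 −= (9)R3 → (1, 0, 0, 0)
  clear (1,3): R1 −= (7)R3 → (0, 1, 0, 0)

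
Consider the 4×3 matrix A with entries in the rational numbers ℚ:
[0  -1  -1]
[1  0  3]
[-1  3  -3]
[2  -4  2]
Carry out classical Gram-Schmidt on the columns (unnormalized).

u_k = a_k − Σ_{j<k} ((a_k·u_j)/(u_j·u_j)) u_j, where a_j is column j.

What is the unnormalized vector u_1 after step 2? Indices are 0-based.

u_1 = (-1, 11/6, 7/6, -1/3)

Step 1: u_0 = a_0 = (0, 1, -1, 2).
Step 2: u_1 = a_1 − (-11/6)·u_0 = (-1, 11/6, 7/6, -1/3).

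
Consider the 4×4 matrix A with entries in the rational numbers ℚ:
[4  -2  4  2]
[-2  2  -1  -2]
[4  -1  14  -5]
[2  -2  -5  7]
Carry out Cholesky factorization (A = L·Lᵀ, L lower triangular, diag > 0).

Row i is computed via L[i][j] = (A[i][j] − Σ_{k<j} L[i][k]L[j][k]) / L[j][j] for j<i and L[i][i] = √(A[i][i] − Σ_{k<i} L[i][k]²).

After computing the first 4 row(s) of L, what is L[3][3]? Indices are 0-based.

Step 1: L[0][0] = √(4) = 2.
  L[1][0] = (-2) / L[0][0] = -1.
Step 2: L[1][1] = √(1) = 1.
  L[2][0] = (4) / L[0][0] = 2.
  L[2][1] = (1) / L[1][1] = 1.
Step 3: L[2][2] = √(9) = 3.
  L[3][0] = (2) / L[0][0] = 1.
  L[3][1] = (-1) / L[1][1] = -1.
  L[3][2] = (-6) / L[2][2] = -2.
Step 4: L[3][3] = √(1) = 1.

L[3][3] = 1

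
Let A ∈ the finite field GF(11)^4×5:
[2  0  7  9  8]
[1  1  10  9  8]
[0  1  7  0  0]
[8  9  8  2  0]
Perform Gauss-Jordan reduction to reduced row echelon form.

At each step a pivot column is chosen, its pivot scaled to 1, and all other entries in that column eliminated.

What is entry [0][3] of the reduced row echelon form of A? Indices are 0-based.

M[0][3] = 3

pivot(0,0)=2: scale R0 → (1, 0, 9, 10, 4)
  clear (1,0): R1 −= (1)R0 → (0, 1, 1, 10, 4)
  clear (3,0): R3 −= (8)R0 → (0, 9, 2, 10, 1)
pivot(1,1)=1: scale R1 → (0, 1, 1, 10, 4)
  clear (2,1): R2 −= (1)R1 → (0, 0, 6, 1, 7)
  clear (3,1): R3 −= (9)R1 → (0, 0, 4, 8, 9)
pivot(2,2)=6: scale R2 → (0, 0, 1, 2, 3)
  clear (0,2): R0 −= (9)R2 → (1, 0, 0, 3, 10)
  clear (1,2): R1 −= (1)R2 → (0, 1, 0, 8, 1)
  clear (3,2): R3 −= (4)R2 → (0, 0, 0, 0, 8)
col 3: no nonzero at/below row 3; advance.
pivot(3,4)=8: scale R3 → (0, 0, 0, 0, 1)
  clear (0,4): R0 −= (10)R3 → (1, 0, 0, 3, 0)
  clear (1,4): R1 −= (1)R3 → (0, 1, 0, 8, 0)
  clear (2,4): R2 −= (3)R3 → (0, 0, 1, 2, 0)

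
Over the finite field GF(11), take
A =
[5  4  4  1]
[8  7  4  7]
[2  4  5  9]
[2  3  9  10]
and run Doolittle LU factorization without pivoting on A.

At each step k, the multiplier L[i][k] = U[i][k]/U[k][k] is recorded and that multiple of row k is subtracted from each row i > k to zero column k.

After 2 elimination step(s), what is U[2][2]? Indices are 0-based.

U[2][2] = 2

k=0: U[0][0]=5
  eliminate (1,0): mult=6, new row 1: (0, 5, 2, 1); set L[1][0]=6
  eliminate (2,0): mult=7, new row 2: (0, 9, 10, 2); set L[2][0]=7
  eliminate (3,0): mult=7, new row 3: (0, 8, 3, 3); set L[3][0]=7
k=1: U[1][1]=5
  eliminate (2,1): mult=4, new row 2: (0, 0, 2, 9); set L[2][1]=4
  eliminate (3,1): mult=6, new row 3: (0, 0, 2, 8); set L[3][1]=6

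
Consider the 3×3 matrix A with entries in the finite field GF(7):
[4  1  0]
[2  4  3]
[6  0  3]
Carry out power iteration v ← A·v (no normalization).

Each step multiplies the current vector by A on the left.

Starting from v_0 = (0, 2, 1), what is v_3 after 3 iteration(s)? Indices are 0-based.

v_0 = (0, 2, 1).
v_1 = A·v_0 = (2, 4, 3).
v_2 = A·v_1 = (5, 1, 0).
v_3 = A·v_2 = (0, 0, 2).

v_3 = (0, 0, 2)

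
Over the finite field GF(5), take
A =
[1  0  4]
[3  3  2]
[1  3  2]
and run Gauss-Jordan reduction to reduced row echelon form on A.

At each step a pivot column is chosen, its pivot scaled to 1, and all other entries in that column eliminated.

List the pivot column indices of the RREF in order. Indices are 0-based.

pivot(0,0)=1: scale R0 → (1, 0, 4)
  clear (1,0): R1 −= (3)R0 → (0, 3, 0)
  clear (2,0): R2 −= (1)R0 → (0, 3, 3)
pivot(1,1)=3: scale R1 → (0, 1, 0)
  clear (2,1): R2 −= (3)R1 → (0, 0, 3)
pivot(2,2)=3: scale R2 → (0, 0, 1)
  clear (0,2): R0 −= (4)R2 → (1, 0, 0)

pivot columns: 0, 1, 2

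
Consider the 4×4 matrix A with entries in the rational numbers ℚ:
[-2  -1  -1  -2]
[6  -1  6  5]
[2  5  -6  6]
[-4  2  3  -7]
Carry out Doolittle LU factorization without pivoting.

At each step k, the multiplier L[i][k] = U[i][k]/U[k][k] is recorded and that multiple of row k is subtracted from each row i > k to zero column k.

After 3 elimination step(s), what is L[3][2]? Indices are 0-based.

Step 1: pivot at (0,0) is -2.
  row1 ← row1 − (-3)·row0  ⇒  L[1][0]=-3, U row1=(0, -4, 3, -1)
  row2 ← row2 − (-1)·row0  ⇒  L[2][0]=-1, U row2=(0, 4, -7, 4)
  row3 ← row3 − (2)·row0  ⇒  L[3][0]=2, U row3=(0, 4, 5, -3)
Step 2: pivot at (1,1) is -4.
  row2 ← row2 − (-1)·row1  ⇒  L[2][1]=-1, U row2=(0, 0, -4, 3)
  row3 ← row3 − (-1)·row1  ⇒  L[3][1]=-1, U row3=(0, 0, 8, -4)
Step 3: pivot at (2,2) is -4.
  row3 ← row3 − (-2)·row2  ⇒  L[3][2]=-2, U row3=(0, 0, 0, 2)

L[3][2] = -2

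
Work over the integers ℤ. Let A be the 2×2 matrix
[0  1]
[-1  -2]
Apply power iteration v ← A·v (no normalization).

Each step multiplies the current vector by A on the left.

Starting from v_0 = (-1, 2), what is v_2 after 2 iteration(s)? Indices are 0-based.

v_2 = (-3, 4)

v_0 = (-1, 2).
v_1 = A·v_0 = (2, -3).
v_2 = A·v_1 = (-3, 4).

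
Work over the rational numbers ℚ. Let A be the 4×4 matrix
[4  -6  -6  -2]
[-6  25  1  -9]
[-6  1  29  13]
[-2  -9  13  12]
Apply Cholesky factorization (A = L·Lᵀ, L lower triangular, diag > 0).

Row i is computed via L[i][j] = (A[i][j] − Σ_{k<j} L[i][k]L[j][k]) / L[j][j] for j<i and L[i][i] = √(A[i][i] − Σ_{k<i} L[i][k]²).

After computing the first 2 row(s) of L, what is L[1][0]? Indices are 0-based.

L[1][0] = -3

Step 1: L[0][0] = √(4) = 2.
  L[1][0] = (-6) / L[0][0] = -3.
Step 2: L[1][1] = √(16) = 4.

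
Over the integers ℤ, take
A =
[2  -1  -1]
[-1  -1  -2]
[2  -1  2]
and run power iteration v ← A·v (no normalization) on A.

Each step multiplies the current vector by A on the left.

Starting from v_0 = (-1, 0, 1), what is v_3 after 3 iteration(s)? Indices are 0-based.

v_3 = (-9, 11, -24)

v_0 = (-1, 0, 1).
v_1 = A·v_0 = (-3, -1, 0).
v_2 = A·v_1 = (-5, 4, -5).
v_3 = A·v_2 = (-9, 11, -24).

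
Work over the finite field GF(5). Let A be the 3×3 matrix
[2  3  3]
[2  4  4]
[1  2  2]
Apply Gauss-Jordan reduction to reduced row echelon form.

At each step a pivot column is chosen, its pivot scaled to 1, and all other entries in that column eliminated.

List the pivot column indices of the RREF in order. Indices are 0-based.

[1] R0 /= 2  ⇒  (1, 4, 4)
     R1 -= 2·R0  ⇒  (0, 1, 1)
     R2 -= 1·R0  ⇒  (0, 3, 3)
[2] R1 /= 1  ⇒  (0, 1, 1)
     R0 -= 4·R1  ⇒  (1, 0, 0)
     R2 -= 3·R1  ⇒  (0, 0, 0)
column 2 empty below row 2

pivot columns: 0, 1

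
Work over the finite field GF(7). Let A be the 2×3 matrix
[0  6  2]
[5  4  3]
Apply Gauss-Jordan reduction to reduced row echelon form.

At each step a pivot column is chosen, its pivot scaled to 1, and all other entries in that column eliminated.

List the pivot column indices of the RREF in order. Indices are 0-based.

pivot(0,0): swap R0↔R1
pivot(0,0)=5: scale R0 → (1, 5, 2)
pivot(1,1)=6: scale R1 → (0, 1, 5)
  clear (0,1): R0 −= (5)R1 → (1, 0, 5)

pivot columns: 0, 1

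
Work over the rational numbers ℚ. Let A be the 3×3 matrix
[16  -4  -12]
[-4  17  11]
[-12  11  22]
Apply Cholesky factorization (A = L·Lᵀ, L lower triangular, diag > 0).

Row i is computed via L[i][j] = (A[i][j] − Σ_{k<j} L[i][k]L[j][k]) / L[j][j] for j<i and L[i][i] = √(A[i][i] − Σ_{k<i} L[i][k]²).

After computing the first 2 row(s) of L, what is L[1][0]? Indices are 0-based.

Step 1: L[0][0] = √(16) = 4.
  L[1][0] = (-4) / L[0][0] = -1.
Step 2: L[1][1] = √(16) = 4.

L[1][0] = -1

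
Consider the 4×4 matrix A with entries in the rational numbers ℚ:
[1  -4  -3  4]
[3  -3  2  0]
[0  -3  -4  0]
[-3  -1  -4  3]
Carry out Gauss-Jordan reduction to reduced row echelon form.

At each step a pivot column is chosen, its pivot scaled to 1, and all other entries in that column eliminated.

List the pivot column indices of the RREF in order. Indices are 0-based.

pivot columns: 0, 1, 2, 3

[1] R0 /= 1  ⇒  (1, -4, -3, 4)
     R1 -= 3·R0  ⇒  (0, 9, 11, -12)
     R3 -= -3·R0  ⇒  (0, -13, -13, 15)
[2] R1 /= 9  ⇒  (0, 1, 11/9, -4/3)
     R0 -= -4·R1  ⇒  (1, 0, 17/9, -4/3)
     R2 -= -3·R1  ⇒  (0, 0, -1/3, -4)
     R3 -= -13·R1  ⇒  (0, 0, 26/9, -7/3)
[3] R2 /= -1/3  ⇒  (0, 0, 1, 12)
     R0 -= 17/9·R2  ⇒  (1, 0, 0, -24)
     R1 -= 11/9·R2  ⇒  (0, 1, 0, -16)
     R3 -= 26/9·R2  ⇒  (0, 0, 0, -37)
[4] R3 /= -37  ⇒  (0, 0, 0, 1)
     R0 -= -24·R3  ⇒  (1, 0, 0, 0)
     R1 -= -16·R3  ⇒  (0, 1, 0, 0)
     R2 -= 12·R3  ⇒  (0, 0, 1, 0)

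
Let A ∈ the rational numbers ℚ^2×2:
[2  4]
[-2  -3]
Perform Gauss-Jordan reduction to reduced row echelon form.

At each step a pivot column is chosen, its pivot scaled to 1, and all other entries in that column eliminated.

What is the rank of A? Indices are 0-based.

rank = 2

step 1: normalize row 0 (÷2) = (1, 2)
  row 1: subtract -2×row0 = (0, 1)
step 2: normalize row 1 (÷1) = (0, 1)
  row 0: subtract 2×row1 = (1, 0)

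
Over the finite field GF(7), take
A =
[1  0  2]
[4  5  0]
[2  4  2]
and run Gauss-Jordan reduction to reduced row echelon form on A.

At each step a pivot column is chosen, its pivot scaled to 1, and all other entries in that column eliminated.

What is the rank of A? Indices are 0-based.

rank = 3

pivot(0,0)=1: scale R0 → (1, 0, 2)
  clear (1,0): R1 −= (4)R0 → (0, 5, 6)
  clear (2,0): R2 −= (2)R0 → (0, 4, 5)
pivot(1,1)=5: scale R1 → (0, 1, 4)
  clear (2,1): R2 −= (4)R1 → (0, 0, 3)
pivot(2,2)=3: scale R2 → (0, 0, 1)
  clear (0,2): R0 −= (2)R2 → (1, 0, 0)
  clear (1,2): R1 −= (4)R2 → (0, 1, 0)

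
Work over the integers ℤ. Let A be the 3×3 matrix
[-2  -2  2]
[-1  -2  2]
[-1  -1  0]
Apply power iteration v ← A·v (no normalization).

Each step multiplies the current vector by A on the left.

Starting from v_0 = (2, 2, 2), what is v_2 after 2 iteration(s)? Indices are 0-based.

v_0 = (2, 2, 2).
v_1 = A·v_0 = (-4, -2, -4).
v_2 = A·v_1 = (4, 0, 6).

v_2 = (4, 0, 6)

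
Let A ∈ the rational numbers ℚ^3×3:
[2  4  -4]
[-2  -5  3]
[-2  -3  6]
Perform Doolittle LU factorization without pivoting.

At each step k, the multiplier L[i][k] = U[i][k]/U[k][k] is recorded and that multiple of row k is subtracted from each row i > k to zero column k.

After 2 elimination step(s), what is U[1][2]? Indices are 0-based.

U[1][2] = -1

[col 0] pivot 2
  R1 -= -1*R0 → (0, -1, -1)  (L[1][0] := -1)
  R2 -= -1*R0 → (0, 1, 2)  (L[2][0] := -1)
[col 1] pivot -1
  R2 -= -1*R1 → (0, 0, 1)  (L[2][1] := -1)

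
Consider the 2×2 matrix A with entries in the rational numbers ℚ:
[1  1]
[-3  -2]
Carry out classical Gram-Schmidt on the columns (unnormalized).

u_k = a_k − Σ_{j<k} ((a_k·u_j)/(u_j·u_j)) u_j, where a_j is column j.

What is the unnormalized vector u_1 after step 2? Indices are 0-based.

u_1 = (3/10, 1/10)

Step 1: u_0 = a_0 = (1, -3).
Step 2: u_1 = a_1 − (7/10)·u_0 = (3/10, 1/10).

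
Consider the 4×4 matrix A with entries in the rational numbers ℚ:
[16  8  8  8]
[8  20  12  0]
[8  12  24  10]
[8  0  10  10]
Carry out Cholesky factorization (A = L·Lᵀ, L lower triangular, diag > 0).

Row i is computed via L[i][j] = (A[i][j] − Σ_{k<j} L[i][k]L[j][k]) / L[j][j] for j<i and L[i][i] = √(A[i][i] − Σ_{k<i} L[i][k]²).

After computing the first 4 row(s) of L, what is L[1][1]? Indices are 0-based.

Step 1: L[0][0] = √(16) = 4.
  L[1][0] = (8) / L[0][0] = 2.
Step 2: L[1][1] = √(16) = 4.
  L[2][0] = (8) / L[0][0] = 2.
  L[2][1] = (8) / L[1][1] = 2.
Step 3: L[2][2] = √(16) = 4.
  L[3][0] = (8) / L[0][0] = 2.
  L[3][1] = (-4) / L[1][1] = -1.
  L[3][2] = (8) / L[2][2] = 2.
Step 4: L[3][3] = √(1) = 1.

L[1][1] = 4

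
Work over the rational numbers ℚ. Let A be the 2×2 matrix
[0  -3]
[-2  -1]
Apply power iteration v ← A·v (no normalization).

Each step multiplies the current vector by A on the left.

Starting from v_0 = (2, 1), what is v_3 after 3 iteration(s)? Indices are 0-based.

v_3 = (-33, -41)

v_0 = (2, 1).
v_1 = A·v_0 = (-3, -5).
v_2 = A·v_1 = (15, 11).
v_3 = A·v_2 = (-33, -41).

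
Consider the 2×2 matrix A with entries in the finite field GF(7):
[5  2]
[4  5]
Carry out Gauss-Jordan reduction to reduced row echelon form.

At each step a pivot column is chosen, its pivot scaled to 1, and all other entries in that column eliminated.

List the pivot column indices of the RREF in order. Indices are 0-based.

pivot columns: 0, 1

step 1: normalize row 0 (÷5) = (1, 6)
  row 1: subtract 4×row0 = (0, 2)
step 2: normalize row 1 (÷2) = (0, 1)
  row 0: subtract 6×row1 = (1, 0)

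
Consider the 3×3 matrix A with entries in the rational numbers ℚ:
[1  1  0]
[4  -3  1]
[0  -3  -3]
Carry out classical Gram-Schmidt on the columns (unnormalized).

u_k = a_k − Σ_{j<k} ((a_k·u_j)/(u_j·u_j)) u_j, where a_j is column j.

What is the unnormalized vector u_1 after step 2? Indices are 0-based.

Step 1: u_0 = a_0 = (1, 4, 0).
Step 2: u_1 = a_1 − (-11/17)·u_0 = (28/17, -7/17, -3).

u_1 = (28/17, -7/17, -3)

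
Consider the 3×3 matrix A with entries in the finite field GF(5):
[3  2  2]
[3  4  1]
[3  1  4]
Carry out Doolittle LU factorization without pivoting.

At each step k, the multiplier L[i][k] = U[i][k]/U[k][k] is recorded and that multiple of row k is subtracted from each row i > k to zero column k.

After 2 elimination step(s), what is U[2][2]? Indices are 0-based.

U[2][2] = 4

[col 0] pivot 3
  R1 -= 1*R0 → (0, 2, 4)  (L[1][0] := 1)
  R2 -= 1*R0 → (0, 4, 2)  (L[2][0] := 1)
[col 1] pivot 2
  R2 -= 2*R1 → (0, 0, 4)  (L[2][1] := 2)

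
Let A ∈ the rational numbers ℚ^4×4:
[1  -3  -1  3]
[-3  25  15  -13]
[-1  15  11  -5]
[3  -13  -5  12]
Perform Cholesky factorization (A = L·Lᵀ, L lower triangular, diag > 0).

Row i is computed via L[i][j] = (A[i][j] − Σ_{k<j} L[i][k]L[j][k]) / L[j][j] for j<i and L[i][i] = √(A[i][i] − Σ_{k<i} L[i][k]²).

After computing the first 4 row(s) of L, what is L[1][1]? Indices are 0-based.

L[1][1] = 4

Step 1: L[0][0] = √(1) = 1.
  L[1][0] = (-3) / L[0][0] = -3.
Step 2: L[1][1] = √(16) = 4.
  L[2][0] = (-1) / L[0][0] = -1.
  L[2][1] = (12) / L[1][1] = 3.
Step 3: L[2][2] = √(1) = 1.
  L[3][0] = (3) / L[0][0] = 3.
  L[3][1] = (-4) / L[1][1] = -1.
  L[3][2] = (1) / L[2][2] = 1.
Step 4: L[3][3] = √(1) = 1.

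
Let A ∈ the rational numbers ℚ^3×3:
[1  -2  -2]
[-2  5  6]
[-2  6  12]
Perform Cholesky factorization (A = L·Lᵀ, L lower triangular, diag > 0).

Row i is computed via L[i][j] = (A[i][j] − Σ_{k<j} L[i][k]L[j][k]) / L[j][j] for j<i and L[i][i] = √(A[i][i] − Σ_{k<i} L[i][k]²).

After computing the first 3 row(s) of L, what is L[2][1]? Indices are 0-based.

Step 1: L[0][0] = √(1) = 1.
  L[1][0] = (-2) / L[0][0] = -2.
Step 2: L[1][1] = √(1) = 1.
  L[2][0] = (-2) / L[0][0] = -2.
  L[2][1] = (2) / L[1][1] = 2.
Step 3: L[2][2] = √(4) = 2.

L[2][1] = 2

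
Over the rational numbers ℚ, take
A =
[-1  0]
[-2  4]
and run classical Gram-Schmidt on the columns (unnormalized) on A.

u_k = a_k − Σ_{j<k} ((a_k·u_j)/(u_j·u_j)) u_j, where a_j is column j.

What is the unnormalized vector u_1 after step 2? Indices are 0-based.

u_1 = (-8/5, 4/5)

Step 1: u_0 = a_0 = (-1, -2).
Step 2: u_1 = a_1 − (-8/5)·u_0 = (-8/5, 4/5).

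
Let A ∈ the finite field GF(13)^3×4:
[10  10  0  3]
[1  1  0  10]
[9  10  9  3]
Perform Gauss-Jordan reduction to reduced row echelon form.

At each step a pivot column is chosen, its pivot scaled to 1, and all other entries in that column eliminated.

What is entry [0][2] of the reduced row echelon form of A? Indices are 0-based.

[1] R0 /= 10  ⇒  (1, 1, 0, 12)
     R1 -= 1·R0  ⇒  (0, 0, 0, 11)
     R2 -= 9·R0  ⇒  (0, 1, 9, 12)
[2] R1 <-> R2
[2] R1 /= 1  ⇒  (0, 1, 9, 12)
     R0 -= 1·R1  ⇒  (1, 0, 4, 0)
column 2 empty below row 2
[3] R2 /= 11  ⇒  (0, 0, 0, 1)
     R1 -= 12·R2  ⇒  (0, 1, 9, 0)

M[0][2] = 4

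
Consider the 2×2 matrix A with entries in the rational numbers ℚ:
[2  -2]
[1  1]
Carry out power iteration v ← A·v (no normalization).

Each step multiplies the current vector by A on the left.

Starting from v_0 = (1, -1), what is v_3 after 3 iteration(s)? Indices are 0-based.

v_0 = (1, -1).
v_1 = A·v_0 = (4, 0).
v_2 = A·v_1 = (8, 4).
v_3 = A·v_2 = (8, 12).

v_3 = (8, 12)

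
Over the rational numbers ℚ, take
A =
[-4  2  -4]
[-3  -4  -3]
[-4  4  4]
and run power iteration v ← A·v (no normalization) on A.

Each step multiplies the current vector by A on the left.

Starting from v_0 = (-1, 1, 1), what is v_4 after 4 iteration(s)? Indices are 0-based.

v_0 = (-1, 1, 1).
v_1 = A·v_0 = (2, -4, 12).
v_2 = A·v_1 = (-64, -26, 24).
v_3 = A·v_2 = (108, 224, 248).
v_4 = A·v_3 = (-976, -1964, 1456).

v_4 = (-976, -1964, 1456)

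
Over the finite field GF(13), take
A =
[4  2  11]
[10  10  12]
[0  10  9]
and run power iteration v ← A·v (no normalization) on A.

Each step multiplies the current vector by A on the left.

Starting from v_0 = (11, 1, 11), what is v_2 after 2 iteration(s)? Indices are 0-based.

v_2 = (5, 12, 4)

v_0 = (11, 1, 11).
v_1 = A·v_0 = (11, 5, 5).
v_2 = A·v_1 = (5, 12, 4).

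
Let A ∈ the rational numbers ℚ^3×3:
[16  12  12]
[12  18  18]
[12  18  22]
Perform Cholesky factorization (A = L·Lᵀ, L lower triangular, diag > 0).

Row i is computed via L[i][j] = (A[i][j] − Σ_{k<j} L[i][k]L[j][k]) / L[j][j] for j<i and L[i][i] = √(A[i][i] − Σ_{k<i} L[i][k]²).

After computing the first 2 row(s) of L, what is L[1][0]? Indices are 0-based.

Step 1: L[0][0] = √(16) = 4.
  L[1][0] = (12) / L[0][0] = 3.
Step 2: L[1][1] = √(9) = 3.

L[1][0] = 3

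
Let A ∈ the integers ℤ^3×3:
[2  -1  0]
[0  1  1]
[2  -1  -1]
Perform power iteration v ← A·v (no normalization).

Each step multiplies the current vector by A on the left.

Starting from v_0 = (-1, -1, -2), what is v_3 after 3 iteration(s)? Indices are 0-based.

v_0 = (-1, -1, -2).
v_1 = A·v_0 = (-1, -3, 1).
v_2 = A·v_1 = (1, -2, 0).
v_3 = A·v_2 = (4, -2, 4).

v_3 = (4, -2, 4)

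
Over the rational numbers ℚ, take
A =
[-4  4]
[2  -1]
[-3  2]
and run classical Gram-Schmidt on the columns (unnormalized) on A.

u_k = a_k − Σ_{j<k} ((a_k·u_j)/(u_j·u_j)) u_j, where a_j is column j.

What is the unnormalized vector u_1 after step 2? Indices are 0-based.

Step 1: u_0 = a_0 = (-4, 2, -3).
Step 2: u_1 = a_1 − (-24/29)·u_0 = (20/29, 19/29, -14/29).

u_1 = (20/29, 19/29, -14/29)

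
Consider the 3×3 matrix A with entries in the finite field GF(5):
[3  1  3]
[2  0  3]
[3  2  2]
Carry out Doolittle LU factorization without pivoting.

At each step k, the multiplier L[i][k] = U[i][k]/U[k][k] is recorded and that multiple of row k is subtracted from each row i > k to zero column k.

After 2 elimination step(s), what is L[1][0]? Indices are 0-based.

Step 1: pivot at (0,0) is 3.
  row1 ← row1 − (4)·row0  ⇒  L[1][0]=4, U row1=(0, 1, 1)
  row2 ← row2 − (1)·row0  ⇒  L[2][0]=1, U row2=(0, 1, 4)
Step 2: pivot at (1,1) is 1.
  row2 ← row2 − (1)·row1  ⇒  L[2][1]=1, U row2=(0, 0, 3)

L[1][0] = 4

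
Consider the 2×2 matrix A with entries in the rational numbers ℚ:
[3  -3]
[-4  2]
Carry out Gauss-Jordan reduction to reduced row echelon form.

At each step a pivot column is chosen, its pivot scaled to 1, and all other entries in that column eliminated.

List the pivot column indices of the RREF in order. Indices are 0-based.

pivot(0,0)=3: scale R0 → (1, -1)
  clear (1,0): R1 −= (-4)R0 → (0, -2)
pivot(1,1)=-2: scale R1 → (0, 1)
  clear (0,1): R0 −= (-1)R1 → (1, 0)

pivot columns: 0, 1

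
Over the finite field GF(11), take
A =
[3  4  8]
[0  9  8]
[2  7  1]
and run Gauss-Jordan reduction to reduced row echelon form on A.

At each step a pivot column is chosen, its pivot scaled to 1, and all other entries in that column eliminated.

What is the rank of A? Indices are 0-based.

rank = 3

pivot(0,0)=3: scale R0 → (1, 5, 10)
  clear (2,0): R2 −= (2)R0 → (0, 8, 3)
pivot(1,1)=9: scale R1 → (0, 1, 7)
  clear (0,1): R0 −= (5)R1 → (1, 0, 8)
  clear (2,1): R2 −= (8)R1 → (0, 0, 2)
pivot(2,2)=2: scale R2 → (0, 0, 1)
  clear (0,2): R0 −= (8)R2 → (1, 0, 0)
  clear (1,2): R1 −= (7)R2 → (0, 1, 0)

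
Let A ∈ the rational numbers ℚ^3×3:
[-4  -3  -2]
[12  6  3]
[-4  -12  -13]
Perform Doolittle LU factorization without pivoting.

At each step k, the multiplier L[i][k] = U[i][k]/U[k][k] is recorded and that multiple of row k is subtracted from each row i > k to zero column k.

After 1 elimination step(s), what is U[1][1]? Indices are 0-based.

k=0: U[0][0]=-4
  eliminate (1,0): mult=-3, new row 1: (0, -3, -3); set L[1][0]=-3
  eliminate (2,0): mult=1, new row 2: (0, -9, -11); set L[2][0]=1

U[1][1] = -3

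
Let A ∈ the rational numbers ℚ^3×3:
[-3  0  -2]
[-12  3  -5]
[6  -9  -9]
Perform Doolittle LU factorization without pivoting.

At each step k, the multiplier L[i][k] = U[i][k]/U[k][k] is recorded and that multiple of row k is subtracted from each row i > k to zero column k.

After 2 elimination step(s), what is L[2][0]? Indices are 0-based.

L[2][0] = -2

k=0: U[0][0]=-3
  eliminate (1,0): mult=4, new row 1: (0, 3, 3); set L[1][0]=4
  eliminate (2,0): mult=-2, new row 2: (0, -9, -13); set L[2][0]=-2
k=1: U[1][1]=3
  eliminate (2,1): mult=-3, new row 2: (0, 0, -4); set L[2][1]=-3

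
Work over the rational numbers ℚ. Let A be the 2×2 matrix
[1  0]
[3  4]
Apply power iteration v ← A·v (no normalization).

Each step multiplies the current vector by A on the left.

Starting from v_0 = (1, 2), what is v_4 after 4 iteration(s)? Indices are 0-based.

v_4 = (1, 767)

v_0 = (1, 2).
v_1 = A·v_0 = (1, 11).
v_2 = A·v_1 = (1, 47).
v_3 = A·v_2 = (1, 191).
v_4 = A·v_3 = (1, 767).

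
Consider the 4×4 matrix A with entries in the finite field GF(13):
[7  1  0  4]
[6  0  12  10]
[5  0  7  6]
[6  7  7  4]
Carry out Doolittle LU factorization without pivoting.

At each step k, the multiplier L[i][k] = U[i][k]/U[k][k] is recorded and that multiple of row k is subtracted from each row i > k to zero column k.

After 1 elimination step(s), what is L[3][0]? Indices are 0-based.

L[3][0] = 12

[col 0] pivot 7
  R1 -= 12*R0 → (0, 1, 12, 1)  (L[1][0] := 12)
  R2 -= 10*R0 → (0, 3, 7, 5)  (L[2][0] := 10)
  R3 -= 12*R0 → (0, 8, 7, 8)  (L[3][0] := 12)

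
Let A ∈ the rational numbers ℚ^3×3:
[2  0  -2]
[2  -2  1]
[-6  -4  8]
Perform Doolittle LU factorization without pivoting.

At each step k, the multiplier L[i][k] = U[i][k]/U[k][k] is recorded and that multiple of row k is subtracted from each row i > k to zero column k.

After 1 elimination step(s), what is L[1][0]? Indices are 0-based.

k=0: U[0][0]=2
  eliminate (1,0): mult=1, new row 1: (0, -2, 3); set L[1][0]=1
  eliminate (2,0): mult=-3, new row 2: (0, -4, 2); set L[2][0]=-3

L[1][0] = 1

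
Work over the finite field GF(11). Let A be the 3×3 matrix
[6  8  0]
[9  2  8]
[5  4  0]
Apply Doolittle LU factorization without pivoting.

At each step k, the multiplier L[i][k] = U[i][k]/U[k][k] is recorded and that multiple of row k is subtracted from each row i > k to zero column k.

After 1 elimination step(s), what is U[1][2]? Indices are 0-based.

[col 0] pivot 6
  R1 -= 7*R0 → (0, 1, 8)  (L[1][0] := 7)
  R2 -= 10*R0 → (0, 1, 0)  (L[2][0] := 10)

U[1][2] = 8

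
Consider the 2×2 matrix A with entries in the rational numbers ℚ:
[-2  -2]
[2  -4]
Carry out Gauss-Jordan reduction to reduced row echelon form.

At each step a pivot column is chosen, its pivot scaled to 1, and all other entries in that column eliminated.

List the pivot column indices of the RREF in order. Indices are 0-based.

pivot columns: 0, 1

step 1: normalize row 0 (÷-2) = (1, 1)
  row 1: subtract 2×row0 = (0, -6)
step 2: normalize row 1 (÷-6) = (0, 1)
  row 0: subtract 1×row1 = (1, 0)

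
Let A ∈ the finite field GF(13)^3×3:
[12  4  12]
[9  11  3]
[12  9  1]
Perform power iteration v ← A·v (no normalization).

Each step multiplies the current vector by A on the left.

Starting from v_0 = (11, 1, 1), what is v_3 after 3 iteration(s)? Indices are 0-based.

v_3 = (2, 10, 12)

v_0 = (11, 1, 1).
v_1 = A·v_0 = (5, 9, 12).
v_2 = A·v_1 = (6, 11, 10).
v_3 = A·v_2 = (2, 10, 12).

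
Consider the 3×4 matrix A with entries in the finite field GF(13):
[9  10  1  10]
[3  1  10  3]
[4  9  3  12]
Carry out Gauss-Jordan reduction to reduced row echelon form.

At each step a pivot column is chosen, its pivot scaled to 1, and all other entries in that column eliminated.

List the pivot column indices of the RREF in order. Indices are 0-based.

pivot columns: 0, 1, 2

[1] R0 /= 9  ⇒  (1, 4, 3, 4)
     R1 -= 3·R0  ⇒  (0, 2, 1, 4)
     R2 -= 4·R0  ⇒  (0, 6, 4, 9)
[2] R1 /= 2  ⇒  (0, 1, 7, 2)
     R0 -= 4·R1  ⇒  (1, 0, 1, 9)
     R2 -= 6·R1  ⇒  (0, 0, 1, 10)
[3] R2 /= 1  ⇒  (0, 0, 1, 10)
     R0 -= 1·R2  ⇒  (1, 0, 0, 12)
     R1 -= 7·R2  ⇒  (0, 1, 0, 10)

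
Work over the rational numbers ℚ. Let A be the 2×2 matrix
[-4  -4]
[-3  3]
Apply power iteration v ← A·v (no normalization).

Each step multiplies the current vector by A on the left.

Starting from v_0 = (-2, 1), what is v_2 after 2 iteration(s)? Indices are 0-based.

v_2 = (-52, 15)

v_0 = (-2, 1).
v_1 = A·v_0 = (4, 9).
v_2 = A·v_1 = (-52, 15).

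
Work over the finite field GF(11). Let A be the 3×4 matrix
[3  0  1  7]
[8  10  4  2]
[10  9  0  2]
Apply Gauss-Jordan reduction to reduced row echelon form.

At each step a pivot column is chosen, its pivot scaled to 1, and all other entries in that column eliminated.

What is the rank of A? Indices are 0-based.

rank = 3

pivot(0,0)=3: scale R0 → (1, 0, 4, 6)
  clear (1,0): R1 −= (8)R0 → (0, 10, 5, 9)
  clear (2,0): R2 −= (10)R0 → (0, 9, 4, 8)
pivot(1,1)=10: scale R1 → (0, 1, 6, 2)
  clear (2,1): R2 −= (9)R1 → (0, 0, 5, 1)
pivot(2,2)=5: scale R2 → (0, 0, 1, 9)
  clear (0,2): R0 −= (4)R2 → (1, 0, 0, 3)
  clear (1,2): R1 −= (6)R2 → (0, 1, 0, 3)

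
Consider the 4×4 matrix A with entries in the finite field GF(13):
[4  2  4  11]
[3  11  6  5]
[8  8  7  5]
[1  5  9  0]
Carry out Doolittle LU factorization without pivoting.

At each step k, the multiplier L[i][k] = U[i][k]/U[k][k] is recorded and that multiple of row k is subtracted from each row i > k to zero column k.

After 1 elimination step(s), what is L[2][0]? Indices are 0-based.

L[2][0] = 2

[col 0] pivot 4
  R1 -= 4*R0 → (0, 3, 3, 0)  (L[1][0] := 4)
  R2 -= 2*R0 → (0, 4, 12, 9)  (L[2][0] := 2)
  R3 -= 10*R0 → (0, 11, 8, 7)  (L[3][0] := 10)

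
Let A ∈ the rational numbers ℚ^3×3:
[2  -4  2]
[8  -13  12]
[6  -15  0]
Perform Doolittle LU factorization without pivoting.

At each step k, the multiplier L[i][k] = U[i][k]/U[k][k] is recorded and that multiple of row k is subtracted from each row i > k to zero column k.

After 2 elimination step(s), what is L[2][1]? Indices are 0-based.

L[2][1] = -1

Step 1: pivot at (0,0) is 2.
  row1 ← row1 − (4)·row0  ⇒  L[1][0]=4, U row1=(0, 3, 4)
  row2 ← row2 − (3)·row0  ⇒  L[2][0]=3, U row2=(0, -3, -6)
Step 2: pivot at (1,1) is 3.
  row2 ← row2 − (-1)·row1  ⇒  L[2][1]=-1, U row2=(0, 0, -2)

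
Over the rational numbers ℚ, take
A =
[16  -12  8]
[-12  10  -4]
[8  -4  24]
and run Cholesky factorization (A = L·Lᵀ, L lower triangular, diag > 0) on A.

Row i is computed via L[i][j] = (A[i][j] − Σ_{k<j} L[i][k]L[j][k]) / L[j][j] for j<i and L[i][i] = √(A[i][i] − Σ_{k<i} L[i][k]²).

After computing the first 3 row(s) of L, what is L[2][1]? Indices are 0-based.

L[2][1] = 2

Step 1: L[0][0] = √(16) = 4.
  L[1][0] = (-12) / L[0][0] = -3.
Step 2: L[1][1] = √(1) = 1.
  L[2][0] = (8) / L[0][0] = 2.
  L[2][1] = (2) / L[1][1] = 2.
Step 3: L[2][2] = √(16) = 4.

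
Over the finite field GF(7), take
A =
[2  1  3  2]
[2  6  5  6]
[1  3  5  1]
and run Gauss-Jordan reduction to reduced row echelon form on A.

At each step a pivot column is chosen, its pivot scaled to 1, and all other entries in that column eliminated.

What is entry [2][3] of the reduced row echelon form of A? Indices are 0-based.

M[2][3] = 2

[1] R0 /= 2  ⇒  (1, 4, 5, 1)
     R1 -= 2·R0  ⇒  (0, 5, 2, 4)
     R2 -= 1·R0  ⇒  (0, 6, 0, 0)
[2] R1 /= 5  ⇒  (0, 1, 6, 5)
     R0 -= 4·R1  ⇒  (1, 0, 2, 2)
     R2 -= 6·R1  ⇒  (0, 0, 6, 5)
[3] R2 /= 6  ⇒  (0, 0, 1, 2)
     R0 -= 2·R2  ⇒  (1, 0, 0, 5)
     R1 -= 6·R2  ⇒  (0, 1, 0, 0)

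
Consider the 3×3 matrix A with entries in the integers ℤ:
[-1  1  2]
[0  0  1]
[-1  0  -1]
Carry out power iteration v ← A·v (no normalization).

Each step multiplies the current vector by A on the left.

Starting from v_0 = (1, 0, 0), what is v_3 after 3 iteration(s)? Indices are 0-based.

v_0 = (1, 0, 0).
v_1 = A·v_0 = (-1, 0, -1).
v_2 = A·v_1 = (-1, -1, 2).
v_3 = A·v_2 = (4, 2, -1).

v_3 = (4, 2, -1)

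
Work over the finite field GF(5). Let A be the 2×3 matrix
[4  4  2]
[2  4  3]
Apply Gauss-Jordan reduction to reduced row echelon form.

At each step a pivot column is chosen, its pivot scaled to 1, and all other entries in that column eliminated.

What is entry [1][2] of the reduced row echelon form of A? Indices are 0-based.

pivot(0,0)=4: scale R0 → (1, 1, 3)
  clear (1,0): R1 −= (2)R0 → (0, 2, 2)
pivot(1,1)=2: scale R1 → (0, 1, 1)
  clear (0,1): R0 −= (1)R1 → (1, 0, 2)

M[1][2] = 1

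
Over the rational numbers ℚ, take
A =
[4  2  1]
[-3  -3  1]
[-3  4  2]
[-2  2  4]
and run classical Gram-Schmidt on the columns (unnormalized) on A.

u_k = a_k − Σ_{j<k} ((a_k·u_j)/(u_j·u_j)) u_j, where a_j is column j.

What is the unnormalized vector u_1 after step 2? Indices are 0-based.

Step 1: u_0 = a_0 = (4, -3, -3, -2).
Step 2: u_1 = a_1 − (1/38)·u_0 = (36/19, -111/38, 155/38, 39/19).

u_1 = (36/19, -111/38, 155/38, 39/19)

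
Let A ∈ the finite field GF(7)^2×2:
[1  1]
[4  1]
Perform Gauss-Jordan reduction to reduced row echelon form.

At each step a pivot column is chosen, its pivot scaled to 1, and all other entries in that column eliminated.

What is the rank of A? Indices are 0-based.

rank = 2

step 1: normalize row 0 (÷1) = (1, 1)
  row 1: subtract 4×row0 = (0, 4)
step 2: normalize row 1 (÷4) = (0, 1)
  row 0: subtract 1×row1 = (1, 0)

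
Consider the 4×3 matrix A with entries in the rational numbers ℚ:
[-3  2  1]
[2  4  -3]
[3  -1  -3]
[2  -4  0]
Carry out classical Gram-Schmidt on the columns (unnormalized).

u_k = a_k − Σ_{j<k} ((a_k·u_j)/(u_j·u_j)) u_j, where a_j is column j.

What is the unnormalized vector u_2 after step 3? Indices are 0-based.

u_2 = (-618/881, 191/881, -800/881, 82/881)

Step 1: u_0 = a_0 = (-3, 2, 3, 2).
Step 2: u_1 = a_1 − (-9/26)·u_0 = (25/26, 61/13, 1/26, -43/13).
Step 3: u_2 = a_2 − (-9/13)·u_0 − (-344/881)·u_1 = (-618/881, 191/881, -800/881, 82/881).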